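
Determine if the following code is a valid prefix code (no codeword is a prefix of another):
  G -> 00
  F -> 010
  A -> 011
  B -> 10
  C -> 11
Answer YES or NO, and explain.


Checking each pair (does one codeword prefix another?):
  G='00' vs F='010': no prefix
  G='00' vs A='011': no prefix
  G='00' vs B='10': no prefix
  G='00' vs C='11': no prefix
  F='010' vs G='00': no prefix
  F='010' vs A='011': no prefix
  F='010' vs B='10': no prefix
  F='010' vs C='11': no prefix
  A='011' vs G='00': no prefix
  A='011' vs F='010': no prefix
  A='011' vs B='10': no prefix
  A='011' vs C='11': no prefix
  B='10' vs G='00': no prefix
  B='10' vs F='010': no prefix
  B='10' vs A='011': no prefix
  B='10' vs C='11': no prefix
  C='11' vs G='00': no prefix
  C='11' vs F='010': no prefix
  C='11' vs A='011': no prefix
  C='11' vs B='10': no prefix
No violation found over all pairs.

YES -- this is a valid prefix code. No codeword is a prefix of any other codeword.


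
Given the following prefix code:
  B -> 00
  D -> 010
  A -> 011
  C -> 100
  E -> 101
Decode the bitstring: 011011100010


Decoding step by step:
Bits 011 -> A
Bits 011 -> A
Bits 100 -> C
Bits 010 -> D


Decoded message: AACD


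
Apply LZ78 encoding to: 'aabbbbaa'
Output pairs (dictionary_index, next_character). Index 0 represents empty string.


LZ78 encoding steps:
Dictionary: {0: ''}
Step 1: w='' (idx 0), next='a' -> output (0, 'a'), add 'a' as idx 1
Step 2: w='a' (idx 1), next='b' -> output (1, 'b'), add 'ab' as idx 2
Step 3: w='' (idx 0), next='b' -> output (0, 'b'), add 'b' as idx 3
Step 4: w='b' (idx 3), next='b' -> output (3, 'b'), add 'bb' as idx 4
Step 5: w='a' (idx 1), next='a' -> output (1, 'a'), add 'aa' as idx 5


Encoded: [(0, 'a'), (1, 'b'), (0, 'b'), (3, 'b'), (1, 'a')]


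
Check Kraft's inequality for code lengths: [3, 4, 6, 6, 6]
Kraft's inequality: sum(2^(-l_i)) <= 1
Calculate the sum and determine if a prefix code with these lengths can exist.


Sum = 2^(-3) + 2^(-4) + 2^(-6) + 2^(-6) + 2^(-6)
    = 0.125 + 0.0625 + 0.015625 + 0.015625 + 0.015625
    = 15/64 = 0.234375
Since 0.234375 <= 1, Kraft's inequality IS satisfied.
A prefix code with these lengths CAN exist.

Kraft sum = 0.234375. Satisfied.


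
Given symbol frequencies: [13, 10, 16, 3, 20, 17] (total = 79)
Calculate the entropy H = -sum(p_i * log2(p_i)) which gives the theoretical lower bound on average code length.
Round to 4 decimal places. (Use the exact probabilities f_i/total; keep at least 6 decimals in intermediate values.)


Per-symbol terms -p_i * log2(p_i) with p_i = f_i/79:
  p = 13/79 = 0.164557: log2(p) = -2.603341, -p*log2(p) = 0.428398
  p = 10/79 = 0.126582: log2(p) = -2.981853, -p*log2(p) = 0.377450
  p = 16/79 = 0.202532: log2(p) = -2.303781, -p*log2(p) = 0.466589
  p = 3/79 = 0.037975: log2(p) = -4.718818, -p*log2(p) = 0.179196
  p = 20/79 = 0.253165: log2(p) = -1.981853, -p*log2(p) = 0.501735
  p = 17/79 = 0.215190: log2(p) = -2.216318, -p*log2(p) = 0.476929
H = 0.428398 + 0.377450 + 0.466589 + 0.179196 + 0.501735 + 0.476929 = 2.430297

H = 2.4303 bits/symbol


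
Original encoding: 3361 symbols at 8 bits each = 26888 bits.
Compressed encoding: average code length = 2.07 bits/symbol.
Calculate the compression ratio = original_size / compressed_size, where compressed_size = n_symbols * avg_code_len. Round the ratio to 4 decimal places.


original_size = n_symbols * orig_bits = 3361 * 8 = 26888 bits
compressed_size = n_symbols * avg_code_len = 3361 * 2.07 = 6957.27 bits
ratio = original_size / compressed_size = 26888 / 6957.27 = 3.8647

Compression ratio = 3.8647


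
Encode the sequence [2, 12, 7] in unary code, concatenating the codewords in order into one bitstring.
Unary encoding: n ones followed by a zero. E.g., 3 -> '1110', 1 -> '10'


Encode each number as n ones followed by a terminating 0:
  2 -> 110 (3 bits)
  12 -> 1111111111110 (13 bits)
  7 -> 11111110 (8 bits)
Total length = 3 + 13 + 8 = 24 bits.

Unary([2, 12, 7]) = 110111111111111011111110 (24 bits)


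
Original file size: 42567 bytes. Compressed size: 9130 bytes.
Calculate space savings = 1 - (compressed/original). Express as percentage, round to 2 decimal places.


ratio = compressed/original = 9130/42567 = 0.214485
savings = 1 - ratio = 1 - 0.214485 = 0.785515
as a percentage: 0.785515 * 100 = 78.55%

Space savings = 1 - 9130/42567 = 78.55%


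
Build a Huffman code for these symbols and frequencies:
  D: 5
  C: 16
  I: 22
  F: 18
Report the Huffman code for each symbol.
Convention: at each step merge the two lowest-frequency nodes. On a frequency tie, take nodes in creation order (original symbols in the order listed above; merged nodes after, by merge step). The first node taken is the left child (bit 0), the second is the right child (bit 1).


Huffman tree construction:
Step 1: Merge D(5) + C(16) = 21
Step 2: Merge F(18) + (D+C)(21) = 39
Step 3: Merge I(22) + (F+(D+C))(39) = 61
Read each symbol's code off the tree from the root (left child = 0, right child = 1).

Codes:
  D: 110 (length 3)
  C: 111 (length 3)
  I: 0 (length 1)
  F: 10 (length 2)
Average code length: 121/61 = 1.9836 bits/symbol


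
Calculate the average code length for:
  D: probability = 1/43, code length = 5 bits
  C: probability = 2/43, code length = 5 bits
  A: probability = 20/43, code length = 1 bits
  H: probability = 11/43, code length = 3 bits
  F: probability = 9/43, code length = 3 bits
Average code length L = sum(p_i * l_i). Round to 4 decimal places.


Weighted contributions p_i * l_i:
  D: (1/43) * 5 = 5/43
  C: (2/43) * 5 = 10/43
  A: (20/43) * 1 = 20/43
  H: (11/43) * 3 = 33/43
  F: (9/43) * 3 = 27/43
Sum = (5 + 10 + 20 + 33 + 27)/43 = 95/43

L = 95/43 = 2.2093 bits/symbol


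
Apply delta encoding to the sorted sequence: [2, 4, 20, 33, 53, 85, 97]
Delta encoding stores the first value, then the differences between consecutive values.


First value: 2
Deltas:
  4 - 2 = 2
  20 - 4 = 16
  33 - 20 = 13
  53 - 33 = 20
  85 - 53 = 32
  97 - 85 = 12


Delta encoded: [2, 2, 16, 13, 20, 32, 12]


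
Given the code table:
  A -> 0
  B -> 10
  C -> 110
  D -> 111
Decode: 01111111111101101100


Decoding:
0 -> A
111 -> D
111 -> D
111 -> D
110 -> C
110 -> C
110 -> C
0 -> A


Result: ADDDCCCA


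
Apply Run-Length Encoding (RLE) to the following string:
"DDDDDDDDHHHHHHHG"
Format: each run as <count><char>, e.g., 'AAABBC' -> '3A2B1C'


Scanning runs left to right:
  i=0: run of 'D' x 8 -> '8D'
  i=8: run of 'H' x 7 -> '7H'
  i=15: run of 'G' x 1 -> '1G'

RLE = 8D7H1G


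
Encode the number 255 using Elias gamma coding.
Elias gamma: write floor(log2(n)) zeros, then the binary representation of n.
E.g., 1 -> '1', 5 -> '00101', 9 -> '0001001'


num_bits = floor(log2(255)) + 1 = 8
leading_zeros = num_bits - 1 = 7
binary(255) = 11111111

Elias gamma(255) = '0000000' + '11111111' = 000000011111111 (15 bits)


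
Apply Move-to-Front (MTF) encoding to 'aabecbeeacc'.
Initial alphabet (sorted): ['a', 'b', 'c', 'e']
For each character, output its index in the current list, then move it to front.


MTF encoding:
'a': index 0 in ['a', 'b', 'c', 'e'] -> ['a', 'b', 'c', 'e']
'a': index 0 in ['a', 'b', 'c', 'e'] -> ['a', 'b', 'c', 'e']
'b': index 1 in ['a', 'b', 'c', 'e'] -> ['b', 'a', 'c', 'e']
'e': index 3 in ['b', 'a', 'c', 'e'] -> ['e', 'b', 'a', 'c']
'c': index 3 in ['e', 'b', 'a', 'c'] -> ['c', 'e', 'b', 'a']
'b': index 2 in ['c', 'e', 'b', 'a'] -> ['b', 'c', 'e', 'a']
'e': index 2 in ['b', 'c', 'e', 'a'] -> ['e', 'b', 'c', 'a']
'e': index 0 in ['e', 'b', 'c', 'a'] -> ['e', 'b', 'c', 'a']
'a': index 3 in ['e', 'b', 'c', 'a'] -> ['a', 'e', 'b', 'c']
'c': index 3 in ['a', 'e', 'b', 'c'] -> ['c', 'a', 'e', 'b']
'c': index 0 in ['c', 'a', 'e', 'b'] -> ['c', 'a', 'e', 'b']


Output: [0, 0, 1, 3, 3, 2, 2, 0, 3, 3, 0]


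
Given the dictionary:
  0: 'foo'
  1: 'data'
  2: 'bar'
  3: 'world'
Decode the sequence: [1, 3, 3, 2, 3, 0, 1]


Look up each index in the dictionary:
  1 -> 'data'
  3 -> 'world'
  3 -> 'world'
  2 -> 'bar'
  3 -> 'world'
  0 -> 'foo'
  1 -> 'data'

Decoded: "data world world bar world foo data"


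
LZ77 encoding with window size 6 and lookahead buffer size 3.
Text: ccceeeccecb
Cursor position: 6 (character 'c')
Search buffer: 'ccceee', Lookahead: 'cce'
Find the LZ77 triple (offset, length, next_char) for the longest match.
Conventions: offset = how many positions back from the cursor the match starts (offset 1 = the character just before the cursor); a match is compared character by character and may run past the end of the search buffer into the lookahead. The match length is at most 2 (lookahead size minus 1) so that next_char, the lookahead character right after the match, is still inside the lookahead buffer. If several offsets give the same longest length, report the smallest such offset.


Try each offset into the search buffer:
  offset=1 (pos 5, char 'e'): match length 0
  offset=2 (pos 4, char 'e'): match length 0
  offset=3 (pos 3, char 'e'): match length 0
  offset=4 (pos 2, char 'c'): match length 1
  offset=5 (pos 1, char 'c'): match length 2
  offset=6 (pos 0, char 'c'): match length 2
Longest match has length 2, found at offsets 5, 6; take the smallest, offset 5.
next_char = character at position 6 + 2 = 8 -> 'e'

Best match: offset=5, length=2 (matching 'cc' starting at position 1)
LZ77 triple: (5, 2, 'e')


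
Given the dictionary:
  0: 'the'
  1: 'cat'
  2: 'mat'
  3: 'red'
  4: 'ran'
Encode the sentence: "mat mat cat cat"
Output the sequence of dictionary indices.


Look up each word in the dictionary:
  'mat' -> 2
  'mat' -> 2
  'cat' -> 1
  'cat' -> 1

Encoded: [2, 2, 1, 1]


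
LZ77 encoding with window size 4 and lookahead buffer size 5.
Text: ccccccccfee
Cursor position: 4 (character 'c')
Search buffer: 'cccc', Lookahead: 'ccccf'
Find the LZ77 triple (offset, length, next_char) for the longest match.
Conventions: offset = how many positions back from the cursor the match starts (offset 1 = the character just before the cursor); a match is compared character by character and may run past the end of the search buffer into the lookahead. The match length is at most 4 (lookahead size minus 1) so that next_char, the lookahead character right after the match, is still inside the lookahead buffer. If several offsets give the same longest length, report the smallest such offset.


Try each offset into the search buffer:
  offset=1 (pos 3, char 'c'): match length 4
  offset=2 (pos 2, char 'c'): match length 4
  offset=3 (pos 1, char 'c'): match length 4
  offset=4 (pos 0, char 'c'): match length 4
Longest match has length 4, found at offsets 1, 2, 3, 4; take the smallest, offset 1.
next_char = character at position 4 + 4 = 8 -> 'f'

Best match: offset=1, length=4 (matching 'cccc' starting at position 3)
LZ77 triple: (1, 4, 'f')


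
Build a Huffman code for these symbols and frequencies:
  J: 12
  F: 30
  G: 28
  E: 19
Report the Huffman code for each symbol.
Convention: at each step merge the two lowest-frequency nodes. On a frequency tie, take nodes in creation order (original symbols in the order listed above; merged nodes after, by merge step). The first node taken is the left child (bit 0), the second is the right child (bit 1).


Huffman tree construction:
Step 1: Merge J(12) + E(19) = 31
Step 2: Merge G(28) + F(30) = 58
Step 3: Merge (J+E)(31) + (G+F)(58) = 89
Read each symbol's code off the tree from the root (left child = 0, right child = 1).

Codes:
  J: 00 (length 2)
  F: 11 (length 2)
  G: 10 (length 2)
  E: 01 (length 2)
Average code length: 178/89 = 2.0000 bits/symbol


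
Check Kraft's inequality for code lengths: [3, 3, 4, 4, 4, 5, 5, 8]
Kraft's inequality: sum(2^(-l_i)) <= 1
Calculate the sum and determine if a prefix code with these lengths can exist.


Sum = 2^(-3) + 2^(-3) + 2^(-4) + 2^(-4) + 2^(-4) + 2^(-5) + 2^(-5) + 2^(-8)
    = 0.125 + 0.125 + 0.0625 + 0.0625 + 0.0625 + 0.03125 + 0.03125 + 0.00390625
    = 129/256 = 0.50390625
Since 0.50390625 <= 1, Kraft's inequality IS satisfied.
A prefix code with these lengths CAN exist.

Kraft sum = 0.50390625. Satisfied.


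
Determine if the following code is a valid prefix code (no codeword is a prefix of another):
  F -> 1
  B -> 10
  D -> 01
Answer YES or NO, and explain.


Checking each pair (does one codeword prefix another?):
  F='1' vs B='10': prefix -- VIOLATION

NO -- this is NOT a valid prefix code. F (1) is a prefix of B (10).


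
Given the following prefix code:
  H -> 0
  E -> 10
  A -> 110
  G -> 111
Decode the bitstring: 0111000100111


Decoding step by step:
Bits 0 -> H
Bits 111 -> G
Bits 0 -> H
Bits 0 -> H
Bits 0 -> H
Bits 10 -> E
Bits 0 -> H
Bits 111 -> G


Decoded message: HGHHHEHG


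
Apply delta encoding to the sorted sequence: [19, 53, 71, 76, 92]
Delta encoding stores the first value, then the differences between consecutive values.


First value: 19
Deltas:
  53 - 19 = 34
  71 - 53 = 18
  76 - 71 = 5
  92 - 76 = 16


Delta encoded: [19, 34, 18, 5, 16]


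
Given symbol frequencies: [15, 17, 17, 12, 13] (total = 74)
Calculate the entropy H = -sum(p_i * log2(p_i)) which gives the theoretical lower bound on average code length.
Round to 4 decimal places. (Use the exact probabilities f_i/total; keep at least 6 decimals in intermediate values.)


Per-symbol terms -p_i * log2(p_i) with p_i = f_i/74:
  p = 15/74 = 0.202703: log2(p) = -2.302563, -p*log2(p) = 0.466736
  p = 17/74 = 0.229730: log2(p) = -2.121991, -p*log2(p) = 0.487484
  p = 17/74 = 0.229730: log2(p) = -2.121991, -p*log2(p) = 0.487484
  p = 12/74 = 0.162162: log2(p) = -2.624491, -p*log2(p) = 0.425593
  p = 13/74 = 0.175676: log2(p) = -2.509014, -p*log2(p) = 0.440773
H = 0.466736 + 0.487484 + 0.487484 + 0.425593 + 0.440773 = 2.308070

H = 2.3081 bits/symbol


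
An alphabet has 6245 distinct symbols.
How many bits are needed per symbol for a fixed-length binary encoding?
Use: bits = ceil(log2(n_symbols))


log2(6245) = 12.6085
Bracket: 2^12 = 4096 < 6245 <= 2^13 = 8192
So ceil(log2(6245)) = 13

bits = ceil(log2(6245)) = ceil(12.6085) = 13 bits


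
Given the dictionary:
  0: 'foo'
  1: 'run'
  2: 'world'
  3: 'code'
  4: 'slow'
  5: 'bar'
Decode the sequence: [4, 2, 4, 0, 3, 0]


Look up each index in the dictionary:
  4 -> 'slow'
  2 -> 'world'
  4 -> 'slow'
  0 -> 'foo'
  3 -> 'code'
  0 -> 'foo'

Decoded: "slow world slow foo code foo"


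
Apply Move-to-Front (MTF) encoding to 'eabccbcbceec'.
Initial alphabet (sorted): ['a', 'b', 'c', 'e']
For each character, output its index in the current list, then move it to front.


MTF encoding:
'e': index 3 in ['a', 'b', 'c', 'e'] -> ['e', 'a', 'b', 'c']
'a': index 1 in ['e', 'a', 'b', 'c'] -> ['a', 'e', 'b', 'c']
'b': index 2 in ['a', 'e', 'b', 'c'] -> ['b', 'a', 'e', 'c']
'c': index 3 in ['b', 'a', 'e', 'c'] -> ['c', 'b', 'a', 'e']
'c': index 0 in ['c', 'b', 'a', 'e'] -> ['c', 'b', 'a', 'e']
'b': index 1 in ['c', 'b', 'a', 'e'] -> ['b', 'c', 'a', 'e']
'c': index 1 in ['b', 'c', 'a', 'e'] -> ['c', 'b', 'a', 'e']
'b': index 1 in ['c', 'b', 'a', 'e'] -> ['b', 'c', 'a', 'e']
'c': index 1 in ['b', 'c', 'a', 'e'] -> ['c', 'b', 'a', 'e']
'e': index 3 in ['c', 'b', 'a', 'e'] -> ['e', 'c', 'b', 'a']
'e': index 0 in ['e', 'c', 'b', 'a'] -> ['e', 'c', 'b', 'a']
'c': index 1 in ['e', 'c', 'b', 'a'] -> ['c', 'e', 'b', 'a']


Output: [3, 1, 2, 3, 0, 1, 1, 1, 1, 3, 0, 1]


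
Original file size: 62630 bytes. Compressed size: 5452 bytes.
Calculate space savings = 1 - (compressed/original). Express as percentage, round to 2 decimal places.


ratio = compressed/original = 5452/62630 = 0.087051
savings = 1 - ratio = 1 - 0.087051 = 0.912949
as a percentage: 0.912949 * 100 = 91.29%

Space savings = 1 - 5452/62630 = 91.29%


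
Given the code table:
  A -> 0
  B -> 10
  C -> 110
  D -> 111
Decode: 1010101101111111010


Decoding:
10 -> B
10 -> B
10 -> B
110 -> C
111 -> D
111 -> D
10 -> B
10 -> B


Result: BBBCDDBB


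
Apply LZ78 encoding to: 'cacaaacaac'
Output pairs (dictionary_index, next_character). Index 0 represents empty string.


LZ78 encoding steps:
Dictionary: {0: ''}
Step 1: w='' (idx 0), next='c' -> output (0, 'c'), add 'c' as idx 1
Step 2: w='' (idx 0), next='a' -> output (0, 'a'), add 'a' as idx 2
Step 3: w='c' (idx 1), next='a' -> output (1, 'a'), add 'ca' as idx 3
Step 4: w='a' (idx 2), next='a' -> output (2, 'a'), add 'aa' as idx 4
Step 5: w='ca' (idx 3), next='a' -> output (3, 'a'), add 'caa' as idx 5
Step 6: w='c' (idx 1), end of input -> output (1, '')


Encoded: [(0, 'c'), (0, 'a'), (1, 'a'), (2, 'a'), (3, 'a'), (1, '')]


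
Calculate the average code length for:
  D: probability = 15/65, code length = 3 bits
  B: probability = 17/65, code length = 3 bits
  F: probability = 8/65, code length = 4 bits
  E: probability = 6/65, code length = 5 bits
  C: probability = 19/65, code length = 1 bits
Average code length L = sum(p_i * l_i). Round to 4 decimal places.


Weighted contributions p_i * l_i:
  D: (15/65) * 3 = 45/65
  B: (17/65) * 3 = 51/65
  F: (8/65) * 4 = 32/65
  E: (6/65) * 5 = 30/65
  C: (19/65) * 1 = 19/65
Sum = (45 + 51 + 32 + 30 + 19)/65 = 177/65

L = 177/65 = 2.7231 bits/symbol


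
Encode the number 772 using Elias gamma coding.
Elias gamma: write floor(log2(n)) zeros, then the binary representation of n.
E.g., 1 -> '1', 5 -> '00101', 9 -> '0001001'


num_bits = floor(log2(772)) + 1 = 10
leading_zeros = num_bits - 1 = 9
binary(772) = 1100000100

Elias gamma(772) = '000000000' + '1100000100' = 0000000001100000100 (19 bits)


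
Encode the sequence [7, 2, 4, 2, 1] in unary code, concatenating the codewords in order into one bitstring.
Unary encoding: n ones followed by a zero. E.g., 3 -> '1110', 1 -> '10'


Encode each number as n ones followed by a terminating 0:
  7 -> 11111110 (8 bits)
  2 -> 110 (3 bits)
  4 -> 11110 (5 bits)
  2 -> 110 (3 bits)
  1 -> 10 (2 bits)
Total length = 8 + 3 + 5 + 3 + 2 = 21 bits.

Unary([7, 2, 4, 2, 1]) = 111111101101111011010 (21 bits)


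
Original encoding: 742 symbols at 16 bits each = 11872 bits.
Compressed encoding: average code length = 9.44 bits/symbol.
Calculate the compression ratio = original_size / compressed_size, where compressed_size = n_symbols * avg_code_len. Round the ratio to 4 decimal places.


original_size = n_symbols * orig_bits = 742 * 16 = 11872 bits
compressed_size = n_symbols * avg_code_len = 742 * 9.44 = 7004.48 bits
ratio = original_size / compressed_size = 11872 / 7004.48 = 1.6949

Compression ratio = 1.6949


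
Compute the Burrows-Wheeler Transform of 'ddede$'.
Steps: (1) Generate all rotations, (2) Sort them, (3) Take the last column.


Rotations (sorted):
  0: $ddede -> last char: e
  1: ddede$ -> last char: $
  2: de$dde -> last char: e
  3: dede$d -> last char: d
  4: e$dded -> last char: d
  5: ede$dd -> last char: d


BWT = e$eddd


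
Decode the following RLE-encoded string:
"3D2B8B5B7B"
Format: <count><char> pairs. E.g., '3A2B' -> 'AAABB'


Expanding each <count><char> pair:
  3D -> 'DDD'
  2B -> 'BB'
  8B -> 'BBBBBBBB'
  5B -> 'BBBBB'
  7B -> 'BBBBBBB'

Decoded = DDDBBBBBBBBBBBBBBBBBBBBBB


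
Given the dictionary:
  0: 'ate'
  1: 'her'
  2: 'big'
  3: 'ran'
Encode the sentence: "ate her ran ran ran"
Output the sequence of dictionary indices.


Look up each word in the dictionary:
  'ate' -> 0
  'her' -> 1
  'ran' -> 3
  'ran' -> 3
  'ran' -> 3

Encoded: [0, 1, 3, 3, 3]


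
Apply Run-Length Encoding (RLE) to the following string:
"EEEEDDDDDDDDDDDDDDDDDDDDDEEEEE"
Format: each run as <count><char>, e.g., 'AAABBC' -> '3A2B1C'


Scanning runs left to right:
  i=0: run of 'E' x 4 -> '4E'
  i=4: run of 'D' x 21 -> '21D'
  i=25: run of 'E' x 5 -> '5E'

RLE = 4E21D5E


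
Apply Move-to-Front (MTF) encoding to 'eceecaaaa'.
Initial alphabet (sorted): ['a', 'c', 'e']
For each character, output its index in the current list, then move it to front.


MTF encoding:
'e': index 2 in ['a', 'c', 'e'] -> ['e', 'a', 'c']
'c': index 2 in ['e', 'a', 'c'] -> ['c', 'e', 'a']
'e': index 1 in ['c', 'e', 'a'] -> ['e', 'c', 'a']
'e': index 0 in ['e', 'c', 'a'] -> ['e', 'c', 'a']
'c': index 1 in ['e', 'c', 'a'] -> ['c', 'e', 'a']
'a': index 2 in ['c', 'e', 'a'] -> ['a', 'c', 'e']
'a': index 0 in ['a', 'c', 'e'] -> ['a', 'c', 'e']
'a': index 0 in ['a', 'c', 'e'] -> ['a', 'c', 'e']
'a': index 0 in ['a', 'c', 'e'] -> ['a', 'c', 'e']


Output: [2, 2, 1, 0, 1, 2, 0, 0, 0]


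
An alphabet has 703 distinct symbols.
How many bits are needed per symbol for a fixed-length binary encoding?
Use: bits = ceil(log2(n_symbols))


log2(703) = 9.4574
Bracket: 2^9 = 512 < 703 <= 2^10 = 1024
So ceil(log2(703)) = 10

bits = ceil(log2(703)) = ceil(9.4574) = 10 bits


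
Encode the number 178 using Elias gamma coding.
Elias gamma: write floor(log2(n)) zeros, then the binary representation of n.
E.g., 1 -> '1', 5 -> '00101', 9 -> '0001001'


num_bits = floor(log2(178)) + 1 = 8
leading_zeros = num_bits - 1 = 7
binary(178) = 10110010

Elias gamma(178) = '0000000' + '10110010' = 000000010110010 (15 bits)


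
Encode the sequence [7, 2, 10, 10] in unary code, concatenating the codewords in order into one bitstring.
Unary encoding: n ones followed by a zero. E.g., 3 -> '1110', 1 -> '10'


Encode each number as n ones followed by a terminating 0:
  7 -> 11111110 (8 bits)
  2 -> 110 (3 bits)
  10 -> 11111111110 (11 bits)
  10 -> 11111111110 (11 bits)
Total length = 8 + 3 + 11 + 11 = 33 bits.

Unary([7, 2, 10, 10]) = 111111101101111111111011111111110 (33 bits)


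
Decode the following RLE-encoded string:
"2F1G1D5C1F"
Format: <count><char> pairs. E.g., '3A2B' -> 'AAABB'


Expanding each <count><char> pair:
  2F -> 'FF'
  1G -> 'G'
  1D -> 'D'
  5C -> 'CCCCC'
  1F -> 'F'

Decoded = FFGDCCCCCF


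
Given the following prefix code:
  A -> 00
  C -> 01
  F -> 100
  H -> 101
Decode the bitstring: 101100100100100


Decoding step by step:
Bits 101 -> H
Bits 100 -> F
Bits 100 -> F
Bits 100 -> F
Bits 100 -> F


Decoded message: HFFFF


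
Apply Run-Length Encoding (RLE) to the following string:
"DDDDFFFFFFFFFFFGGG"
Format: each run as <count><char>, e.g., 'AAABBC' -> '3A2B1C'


Scanning runs left to right:
  i=0: run of 'D' x 4 -> '4D'
  i=4: run of 'F' x 11 -> '11F'
  i=15: run of 'G' x 3 -> '3G'

RLE = 4D11F3G


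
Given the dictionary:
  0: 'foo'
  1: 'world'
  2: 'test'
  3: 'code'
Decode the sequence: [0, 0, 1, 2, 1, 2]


Look up each index in the dictionary:
  0 -> 'foo'
  0 -> 'foo'
  1 -> 'world'
  2 -> 'test'
  1 -> 'world'
  2 -> 'test'

Decoded: "foo foo world test world test"


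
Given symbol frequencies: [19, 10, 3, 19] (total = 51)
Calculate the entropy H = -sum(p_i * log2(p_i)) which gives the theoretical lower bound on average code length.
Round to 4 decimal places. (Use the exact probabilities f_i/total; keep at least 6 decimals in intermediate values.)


Per-symbol terms -p_i * log2(p_i) with p_i = f_i/51:
  p = 19/51 = 0.372549: log2(p) = -1.424498, -p*log2(p) = 0.530695
  p = 10/51 = 0.196078: log2(p) = -2.350497, -p*log2(p) = 0.460882
  p = 3/51 = 0.058824: log2(p) = -4.087463, -p*log2(p) = 0.240439
  p = 19/51 = 0.372549: log2(p) = -1.424498, -p*log2(p) = 0.530695
H = 0.530695 + 0.460882 + 0.240439 + 0.530695 = 1.762711

H = 1.7627 bits/symbol


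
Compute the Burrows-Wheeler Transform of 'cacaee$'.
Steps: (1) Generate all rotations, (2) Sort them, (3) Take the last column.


Rotations (sorted):
  0: $cacaee -> last char: e
  1: acaee$c -> last char: c
  2: aee$cac -> last char: c
  3: cacaee$ -> last char: $
  4: caee$ca -> last char: a
  5: e$cacae -> last char: e
  6: ee$caca -> last char: a


BWT = ecc$aea


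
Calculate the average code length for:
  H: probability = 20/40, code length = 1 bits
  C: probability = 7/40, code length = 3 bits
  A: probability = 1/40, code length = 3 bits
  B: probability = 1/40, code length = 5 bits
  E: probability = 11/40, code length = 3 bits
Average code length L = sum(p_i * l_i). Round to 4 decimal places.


Weighted contributions p_i * l_i:
  H: (20/40) * 1 = 20/40
  C: (7/40) * 3 = 21/40
  A: (1/40) * 3 = 3/40
  B: (1/40) * 5 = 5/40
  E: (11/40) * 3 = 33/40
Sum = (20 + 21 + 3 + 5 + 33)/40 = 82/40

L = 82/40 = 2.0500 bits/symbol


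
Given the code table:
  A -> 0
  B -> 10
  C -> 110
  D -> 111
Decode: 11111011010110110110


Decoding:
111 -> D
110 -> C
110 -> C
10 -> B
110 -> C
110 -> C
110 -> C


Result: DCCBCCC


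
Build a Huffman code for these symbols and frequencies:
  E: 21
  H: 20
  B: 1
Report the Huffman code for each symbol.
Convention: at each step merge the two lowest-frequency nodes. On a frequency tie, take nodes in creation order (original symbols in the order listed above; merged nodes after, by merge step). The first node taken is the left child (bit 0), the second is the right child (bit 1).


Huffman tree construction:
Step 1: Merge B(1) + H(20) = 21
Step 2: Merge E(21) + (B+H)(21) = 42
Read each symbol's code off the tree from the root (left child = 0, right child = 1).

Codes:
  E: 0 (length 1)
  H: 11 (length 2)
  B: 10 (length 2)
Average code length: 63/42 = 1.5000 bits/symbol


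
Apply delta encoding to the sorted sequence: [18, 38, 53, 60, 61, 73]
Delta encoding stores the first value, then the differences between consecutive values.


First value: 18
Deltas:
  38 - 18 = 20
  53 - 38 = 15
  60 - 53 = 7
  61 - 60 = 1
  73 - 61 = 12


Delta encoded: [18, 20, 15, 7, 1, 12]


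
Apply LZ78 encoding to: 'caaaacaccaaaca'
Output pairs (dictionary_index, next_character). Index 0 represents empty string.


LZ78 encoding steps:
Dictionary: {0: ''}
Step 1: w='' (idx 0), next='c' -> output (0, 'c'), add 'c' as idx 1
Step 2: w='' (idx 0), next='a' -> output (0, 'a'), add 'a' as idx 2
Step 3: w='a' (idx 2), next='a' -> output (2, 'a'), add 'aa' as idx 3
Step 4: w='a' (idx 2), next='c' -> output (2, 'c'), add 'ac' as idx 4
Step 5: w='ac' (idx 4), next='c' -> output (4, 'c'), add 'acc' as idx 5
Step 6: w='aa' (idx 3), next='a' -> output (3, 'a'), add 'aaa' as idx 6
Step 7: w='c' (idx 1), next='a' -> output (1, 'a'), add 'ca' as idx 7


Encoded: [(0, 'c'), (0, 'a'), (2, 'a'), (2, 'c'), (4, 'c'), (3, 'a'), (1, 'a')]


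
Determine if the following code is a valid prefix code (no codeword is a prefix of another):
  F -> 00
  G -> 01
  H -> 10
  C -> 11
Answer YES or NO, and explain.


Checking each pair (does one codeword prefix another?):
  F='00' vs G='01': no prefix
  F='00' vs H='10': no prefix
  F='00' vs C='11': no prefix
  G='01' vs F='00': no prefix
  G='01' vs H='10': no prefix
  G='01' vs C='11': no prefix
  H='10' vs F='00': no prefix
  H='10' vs G='01': no prefix
  H='10' vs C='11': no prefix
  C='11' vs F='00': no prefix
  C='11' vs G='01': no prefix
  C='11' vs H='10': no prefix
No violation found over all pairs.

YES -- this is a valid prefix code. No codeword is a prefix of any other codeword.


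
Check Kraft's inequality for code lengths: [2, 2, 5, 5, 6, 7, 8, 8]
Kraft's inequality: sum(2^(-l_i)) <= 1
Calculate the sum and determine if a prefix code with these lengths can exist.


Sum = 2^(-2) + 2^(-2) + 2^(-5) + 2^(-5) + 2^(-6) + 2^(-7) + 2^(-8) + 2^(-8)
    = 0.25 + 0.25 + 0.03125 + 0.03125 + 0.015625 + 0.0078125 + 0.00390625 + 0.00390625
    = 152/256 = 0.59375
Since 0.59375 <= 1, Kraft's inequality IS satisfied.
A prefix code with these lengths CAN exist.

Kraft sum = 0.59375. Satisfied.


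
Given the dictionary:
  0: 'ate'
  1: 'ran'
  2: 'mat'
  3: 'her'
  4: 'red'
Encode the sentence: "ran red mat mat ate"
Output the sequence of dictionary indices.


Look up each word in the dictionary:
  'ran' -> 1
  'red' -> 4
  'mat' -> 2
  'mat' -> 2
  'ate' -> 0

Encoded: [1, 4, 2, 2, 0]


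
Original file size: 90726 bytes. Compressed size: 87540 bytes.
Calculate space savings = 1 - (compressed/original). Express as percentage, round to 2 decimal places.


ratio = compressed/original = 87540/90726 = 0.964883
savings = 1 - ratio = 1 - 0.964883 = 0.035117
as a percentage: 0.035117 * 100 = 3.51%

Space savings = 1 - 87540/90726 = 3.51%


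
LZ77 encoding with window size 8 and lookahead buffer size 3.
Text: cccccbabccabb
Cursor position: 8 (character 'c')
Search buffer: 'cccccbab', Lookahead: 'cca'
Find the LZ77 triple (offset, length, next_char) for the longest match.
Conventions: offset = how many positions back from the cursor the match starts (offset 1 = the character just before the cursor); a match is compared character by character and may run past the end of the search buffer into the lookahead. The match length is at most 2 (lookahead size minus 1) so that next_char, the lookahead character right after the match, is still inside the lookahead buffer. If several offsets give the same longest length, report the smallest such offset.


Try each offset into the search buffer:
  offset=1 (pos 7, char 'b'): match length 0
  offset=2 (pos 6, char 'a'): match length 0
  offset=3 (pos 5, char 'b'): match length 0
  offset=4 (pos 4, char 'c'): match length 1
  offset=5 (pos 3, char 'c'): match length 2
  offset=6 (pos 2, char 'c'): match length 2
  offset=7 (pos 1, char 'c'): match length 2
  offset=8 (pos 0, char 'c'): match length 2
Longest match has length 2, found at offsets 5, 6, 7, 8; take the smallest, offset 5.
next_char = character at position 8 + 2 = 10 -> 'a'

Best match: offset=5, length=2 (matching 'cc' starting at position 3)
LZ77 triple: (5, 2, 'a')


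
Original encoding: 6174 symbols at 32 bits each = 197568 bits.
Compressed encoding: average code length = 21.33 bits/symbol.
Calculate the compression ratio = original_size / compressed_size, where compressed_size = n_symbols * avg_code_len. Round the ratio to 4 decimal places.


original_size = n_symbols * orig_bits = 6174 * 32 = 197568 bits
compressed_size = n_symbols * avg_code_len = 6174 * 21.33 = 131691.42 bits
ratio = original_size / compressed_size = 197568 / 131691.42 = 1.5002

Compression ratio = 1.5002


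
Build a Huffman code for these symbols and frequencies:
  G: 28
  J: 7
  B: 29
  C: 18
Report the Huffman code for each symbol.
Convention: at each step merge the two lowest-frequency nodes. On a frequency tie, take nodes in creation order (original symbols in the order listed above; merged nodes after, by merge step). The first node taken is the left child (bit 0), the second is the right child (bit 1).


Huffman tree construction:
Step 1: Merge J(7) + C(18) = 25
Step 2: Merge (J+C)(25) + G(28) = 53
Step 3: Merge B(29) + ((J+C)+G)(53) = 82
Read each symbol's code off the tree from the root (left child = 0, right child = 1).

Codes:
  G: 11 (length 2)
  J: 100 (length 3)
  B: 0 (length 1)
  C: 101 (length 3)
Average code length: 160/82 = 1.9512 bits/symbol


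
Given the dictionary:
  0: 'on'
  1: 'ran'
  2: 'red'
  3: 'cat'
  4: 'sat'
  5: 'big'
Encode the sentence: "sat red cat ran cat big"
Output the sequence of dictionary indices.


Look up each word in the dictionary:
  'sat' -> 4
  'red' -> 2
  'cat' -> 3
  'ran' -> 1
  'cat' -> 3
  'big' -> 5

Encoded: [4, 2, 3, 1, 3, 5]


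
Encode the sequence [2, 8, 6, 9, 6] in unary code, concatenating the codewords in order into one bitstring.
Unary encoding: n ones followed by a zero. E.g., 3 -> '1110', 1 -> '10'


Encode each number as n ones followed by a terminating 0:
  2 -> 110 (3 bits)
  8 -> 111111110 (9 bits)
  6 -> 1111110 (7 bits)
  9 -> 1111111110 (10 bits)
  6 -> 1111110 (7 bits)
Total length = 3 + 9 + 7 + 10 + 7 = 36 bits.

Unary([2, 8, 6, 9, 6]) = 110111111110111111011111111101111110 (36 bits)


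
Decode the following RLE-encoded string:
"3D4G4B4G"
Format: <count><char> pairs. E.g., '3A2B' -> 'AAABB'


Expanding each <count><char> pair:
  3D -> 'DDD'
  4G -> 'GGGG'
  4B -> 'BBBB'
  4G -> 'GGGG'

Decoded = DDDGGGGBBBBGGGG


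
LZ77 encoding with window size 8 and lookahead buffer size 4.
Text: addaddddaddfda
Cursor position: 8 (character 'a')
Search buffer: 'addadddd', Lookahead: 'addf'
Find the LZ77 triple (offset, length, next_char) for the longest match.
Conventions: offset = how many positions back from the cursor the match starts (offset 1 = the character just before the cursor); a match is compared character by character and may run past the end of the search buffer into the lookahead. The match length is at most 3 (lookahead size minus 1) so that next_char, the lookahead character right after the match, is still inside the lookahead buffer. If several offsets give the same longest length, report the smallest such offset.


Try each offset into the search buffer:
  offset=1 (pos 7, char 'd'): match length 0
  offset=2 (pos 6, char 'd'): match length 0
  offset=3 (pos 5, char 'd'): match length 0
  offset=4 (pos 4, char 'd'): match length 0
  offset=5 (pos 3, char 'a'): match length 3
  offset=6 (pos 2, char 'd'): match length 0
  offset=7 (pos 1, char 'd'): match length 0
  offset=8 (pos 0, char 'a'): match length 3
Longest match has length 3, found at offsets 5, 8; take the smallest, offset 5.
next_char = character at position 8 + 3 = 11 -> 'f'

Best match: offset=5, length=3 (matching 'add' starting at position 3)
LZ77 triple: (5, 3, 'f')


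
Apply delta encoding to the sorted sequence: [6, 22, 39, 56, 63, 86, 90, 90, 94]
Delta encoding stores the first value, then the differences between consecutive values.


First value: 6
Deltas:
  22 - 6 = 16
  39 - 22 = 17
  56 - 39 = 17
  63 - 56 = 7
  86 - 63 = 23
  90 - 86 = 4
  90 - 90 = 0
  94 - 90 = 4


Delta encoded: [6, 16, 17, 17, 7, 23, 4, 0, 4]


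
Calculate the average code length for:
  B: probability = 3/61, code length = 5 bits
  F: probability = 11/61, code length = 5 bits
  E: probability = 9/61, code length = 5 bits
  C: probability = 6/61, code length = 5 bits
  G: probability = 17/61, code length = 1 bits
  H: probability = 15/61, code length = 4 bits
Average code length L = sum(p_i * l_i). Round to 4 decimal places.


Weighted contributions p_i * l_i:
  B: (3/61) * 5 = 15/61
  F: (11/61) * 5 = 55/61
  E: (9/61) * 5 = 45/61
  C: (6/61) * 5 = 30/61
  G: (17/61) * 1 = 17/61
  H: (15/61) * 4 = 60/61
Sum = (15 + 55 + 45 + 30 + 17 + 60)/61 = 222/61

L = 222/61 = 3.6393 bits/symbol


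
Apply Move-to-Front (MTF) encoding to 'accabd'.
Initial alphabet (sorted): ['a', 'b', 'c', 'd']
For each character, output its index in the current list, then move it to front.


MTF encoding:
'a': index 0 in ['a', 'b', 'c', 'd'] -> ['a', 'b', 'c', 'd']
'c': index 2 in ['a', 'b', 'c', 'd'] -> ['c', 'a', 'b', 'd']
'c': index 0 in ['c', 'a', 'b', 'd'] -> ['c', 'a', 'b', 'd']
'a': index 1 in ['c', 'a', 'b', 'd'] -> ['a', 'c', 'b', 'd']
'b': index 2 in ['a', 'c', 'b', 'd'] -> ['b', 'a', 'c', 'd']
'd': index 3 in ['b', 'a', 'c', 'd'] -> ['d', 'b', 'a', 'c']


Output: [0, 2, 0, 1, 2, 3]


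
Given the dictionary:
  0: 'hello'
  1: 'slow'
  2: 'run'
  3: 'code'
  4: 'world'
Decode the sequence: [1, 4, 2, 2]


Look up each index in the dictionary:
  1 -> 'slow'
  4 -> 'world'
  2 -> 'run'
  2 -> 'run'

Decoded: "slow world run run"


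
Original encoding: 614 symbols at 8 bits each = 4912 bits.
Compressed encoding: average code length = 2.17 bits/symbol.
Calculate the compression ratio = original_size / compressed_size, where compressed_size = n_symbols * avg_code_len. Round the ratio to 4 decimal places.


original_size = n_symbols * orig_bits = 614 * 8 = 4912 bits
compressed_size = n_symbols * avg_code_len = 614 * 2.17 = 1332.38 bits
ratio = original_size / compressed_size = 4912 / 1332.38 = 3.6866

Compression ratio = 3.6866


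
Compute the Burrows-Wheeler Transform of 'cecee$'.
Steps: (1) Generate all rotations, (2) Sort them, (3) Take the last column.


Rotations (sorted):
  0: $cecee -> last char: e
  1: cecee$ -> last char: $
  2: cee$ce -> last char: e
  3: e$cece -> last char: e
  4: ecee$c -> last char: c
  5: ee$cec -> last char: c


BWT = e$eecc


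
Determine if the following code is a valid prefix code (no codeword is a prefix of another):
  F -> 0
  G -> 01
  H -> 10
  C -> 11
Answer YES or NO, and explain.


Checking each pair (does one codeword prefix another?):
  F='0' vs G='01': prefix -- VIOLATION

NO -- this is NOT a valid prefix code. F (0) is a prefix of G (01).


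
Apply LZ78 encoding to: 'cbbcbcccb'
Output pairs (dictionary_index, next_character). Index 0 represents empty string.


LZ78 encoding steps:
Dictionary: {0: ''}
Step 1: w='' (idx 0), next='c' -> output (0, 'c'), add 'c' as idx 1
Step 2: w='' (idx 0), next='b' -> output (0, 'b'), add 'b' as idx 2
Step 3: w='b' (idx 2), next='c' -> output (2, 'c'), add 'bc' as idx 3
Step 4: w='bc' (idx 3), next='c' -> output (3, 'c'), add 'bcc' as idx 4
Step 5: w='c' (idx 1), next='b' -> output (1, 'b'), add 'cb' as idx 5


Encoded: [(0, 'c'), (0, 'b'), (2, 'c'), (3, 'c'), (1, 'b')]


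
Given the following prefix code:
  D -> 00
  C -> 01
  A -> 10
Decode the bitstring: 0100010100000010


Decoding step by step:
Bits 01 -> C
Bits 00 -> D
Bits 01 -> C
Bits 01 -> C
Bits 00 -> D
Bits 00 -> D
Bits 00 -> D
Bits 10 -> A


Decoded message: CDCCDDDA


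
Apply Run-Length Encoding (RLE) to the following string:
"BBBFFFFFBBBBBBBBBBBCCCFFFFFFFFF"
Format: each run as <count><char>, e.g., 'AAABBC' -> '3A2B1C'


Scanning runs left to right:
  i=0: run of 'B' x 3 -> '3B'
  i=3: run of 'F' x 5 -> '5F'
  i=8: run of 'B' x 11 -> '11B'
  i=19: run of 'C' x 3 -> '3C'
  i=22: run of 'F' x 9 -> '9F'

RLE = 3B5F11B3C9F


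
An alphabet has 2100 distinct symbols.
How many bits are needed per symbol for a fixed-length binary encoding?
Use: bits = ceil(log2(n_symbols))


log2(2100) = 11.0362
Bracket: 2^11 = 2048 < 2100 <= 2^12 = 4096
So ceil(log2(2100)) = 12

bits = ceil(log2(2100)) = ceil(11.0362) = 12 bits


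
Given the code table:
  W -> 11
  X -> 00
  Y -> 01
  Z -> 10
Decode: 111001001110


Decoding:
11 -> W
10 -> Z
01 -> Y
00 -> X
11 -> W
10 -> Z


Result: WZYXWZ


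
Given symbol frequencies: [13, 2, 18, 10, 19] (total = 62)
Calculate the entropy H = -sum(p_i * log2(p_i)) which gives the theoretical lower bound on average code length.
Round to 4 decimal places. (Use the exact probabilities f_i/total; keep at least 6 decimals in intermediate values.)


Per-symbol terms -p_i * log2(p_i) with p_i = f_i/62:
  p = 13/62 = 0.209677: log2(p) = -2.253757, -p*log2(p) = 0.472562
  p = 2/62 = 0.032258: log2(p) = -4.954196, -p*log2(p) = 0.159813
  p = 18/62 = 0.290323: log2(p) = -1.784271, -p*log2(p) = 0.518014
  p = 10/62 = 0.161290: log2(p) = -2.632268, -p*log2(p) = 0.424559
  p = 19/62 = 0.306452: log2(p) = -1.706269, -p*log2(p) = 0.522889
H = 0.472562 + 0.159813 + 0.518014 + 0.424559 + 0.522889 = 2.097837

H = 2.0978 bits/symbol


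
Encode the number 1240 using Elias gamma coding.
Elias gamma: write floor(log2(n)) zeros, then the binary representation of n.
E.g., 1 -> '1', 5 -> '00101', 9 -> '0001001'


num_bits = floor(log2(1240)) + 1 = 11
leading_zeros = num_bits - 1 = 10
binary(1240) = 10011011000

Elias gamma(1240) = '0000000000' + '10011011000' = 000000000010011011000 (21 bits)


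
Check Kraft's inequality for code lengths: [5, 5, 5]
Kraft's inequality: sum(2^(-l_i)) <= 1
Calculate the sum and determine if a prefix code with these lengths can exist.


Sum = 2^(-5) + 2^(-5) + 2^(-5)
    = 0.03125 + 0.03125 + 0.03125
    = 3/32 = 0.09375
Since 0.09375 <= 1, Kraft's inequality IS satisfied.
A prefix code with these lengths CAN exist.

Kraft sum = 0.09375. Satisfied.


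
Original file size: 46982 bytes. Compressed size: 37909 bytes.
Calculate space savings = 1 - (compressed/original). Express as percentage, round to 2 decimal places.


ratio = compressed/original = 37909/46982 = 0.806883
savings = 1 - ratio = 1 - 0.806883 = 0.193117
as a percentage: 0.193117 * 100 = 19.31%

Space savings = 1 - 37909/46982 = 19.31%


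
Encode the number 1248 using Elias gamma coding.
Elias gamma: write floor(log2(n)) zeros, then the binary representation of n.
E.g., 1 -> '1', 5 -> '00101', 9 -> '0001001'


num_bits = floor(log2(1248)) + 1 = 11
leading_zeros = num_bits - 1 = 10
binary(1248) = 10011100000

Elias gamma(1248) = '0000000000' + '10011100000' = 000000000010011100000 (21 bits)


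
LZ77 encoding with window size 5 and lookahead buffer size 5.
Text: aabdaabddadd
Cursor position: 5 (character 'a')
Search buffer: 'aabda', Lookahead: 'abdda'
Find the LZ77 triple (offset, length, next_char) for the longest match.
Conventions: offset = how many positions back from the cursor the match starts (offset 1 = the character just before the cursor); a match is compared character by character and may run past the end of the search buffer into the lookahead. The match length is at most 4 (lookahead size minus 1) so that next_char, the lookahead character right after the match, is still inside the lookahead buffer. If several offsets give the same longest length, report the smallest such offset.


Try each offset into the search buffer:
  offset=1 (pos 4, char 'a'): match length 1
  offset=2 (pos 3, char 'd'): match length 0
  offset=3 (pos 2, char 'b'): match length 0
  offset=4 (pos 1, char 'a'): match length 3
  offset=5 (pos 0, char 'a'): match length 1
Longest match has length 3 at offset 4.
next_char = character at position 5 + 3 = 8 -> 'd'

Best match: offset=4, length=3 (matching 'abd' starting at position 1)
LZ77 triple: (4, 3, 'd')
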